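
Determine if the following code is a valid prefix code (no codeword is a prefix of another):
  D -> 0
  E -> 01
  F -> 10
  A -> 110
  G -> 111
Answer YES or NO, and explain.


Checking each pair (does one codeword prefix another?):
  D='0' vs E='01': prefix -- VIOLATION

NO -- this is NOT a valid prefix code. D (0) is a prefix of E (01).


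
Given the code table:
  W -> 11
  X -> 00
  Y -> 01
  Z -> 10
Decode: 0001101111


Decoding:
00 -> X
01 -> Y
10 -> Z
11 -> W
11 -> W


Result: XYZWW


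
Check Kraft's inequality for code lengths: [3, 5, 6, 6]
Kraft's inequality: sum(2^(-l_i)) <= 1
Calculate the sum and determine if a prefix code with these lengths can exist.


Sum = 2^(-3) + 2^(-5) + 2^(-6) + 2^(-6)
    = 0.125 + 0.03125 + 0.015625 + 0.015625
    = 12/64 = 0.1875
Since 0.1875 <= 1, Kraft's inequality IS satisfied.
A prefix code with these lengths CAN exist.

Kraft sum = 0.1875. Satisfied.


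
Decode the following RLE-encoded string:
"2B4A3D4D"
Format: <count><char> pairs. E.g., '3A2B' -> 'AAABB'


Expanding each <count><char> pair:
  2B -> 'BB'
  4A -> 'AAAA'
  3D -> 'DDD'
  4D -> 'DDDD'

Decoded = BBAAAADDDDDDD


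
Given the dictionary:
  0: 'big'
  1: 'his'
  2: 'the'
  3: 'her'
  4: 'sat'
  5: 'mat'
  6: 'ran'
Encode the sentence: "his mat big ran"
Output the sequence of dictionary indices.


Look up each word in the dictionary:
  'his' -> 1
  'mat' -> 5
  'big' -> 0
  'ran' -> 6

Encoded: [1, 5, 0, 6]


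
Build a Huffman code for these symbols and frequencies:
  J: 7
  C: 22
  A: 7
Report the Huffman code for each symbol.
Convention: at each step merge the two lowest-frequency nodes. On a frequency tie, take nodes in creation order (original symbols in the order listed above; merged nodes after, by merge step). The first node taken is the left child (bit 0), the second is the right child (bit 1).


Huffman tree construction:
Step 1: Merge J(7) + A(7) = 14
Step 2: Merge (J+A)(14) + C(22) = 36
Read each symbol's code off the tree from the root (left child = 0, right child = 1).

Codes:
  J: 00 (length 2)
  C: 1 (length 1)
  A: 01 (length 2)
Average code length: 50/36 = 1.3889 bits/symbol


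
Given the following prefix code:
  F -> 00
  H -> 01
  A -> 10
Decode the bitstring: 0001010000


Decoding step by step:
Bits 00 -> F
Bits 01 -> H
Bits 01 -> H
Bits 00 -> F
Bits 00 -> F


Decoded message: FHHFF


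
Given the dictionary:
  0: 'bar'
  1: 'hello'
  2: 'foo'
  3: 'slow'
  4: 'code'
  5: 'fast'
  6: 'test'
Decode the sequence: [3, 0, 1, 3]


Look up each index in the dictionary:
  3 -> 'slow'
  0 -> 'bar'
  1 -> 'hello'
  3 -> 'slow'

Decoded: "slow bar hello slow"


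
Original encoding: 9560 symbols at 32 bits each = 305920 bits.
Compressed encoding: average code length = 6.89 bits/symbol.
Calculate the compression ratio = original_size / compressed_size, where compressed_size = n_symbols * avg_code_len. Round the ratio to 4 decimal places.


original_size = n_symbols * orig_bits = 9560 * 32 = 305920 bits
compressed_size = n_symbols * avg_code_len = 9560 * 6.89 = 65868.4 bits
ratio = original_size / compressed_size = 305920 / 65868.4 = 4.6444

Compression ratio = 4.6444


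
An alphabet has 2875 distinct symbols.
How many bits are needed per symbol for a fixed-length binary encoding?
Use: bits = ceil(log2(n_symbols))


log2(2875) = 11.4893
Bracket: 2^11 = 2048 < 2875 <= 2^12 = 4096
So ceil(log2(2875)) = 12

bits = ceil(log2(2875)) = ceil(11.4893) = 12 bits


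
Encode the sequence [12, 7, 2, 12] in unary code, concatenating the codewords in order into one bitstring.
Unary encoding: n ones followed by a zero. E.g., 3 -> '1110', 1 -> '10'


Encode each number as n ones followed by a terminating 0:
  12 -> 1111111111110 (13 bits)
  7 -> 11111110 (8 bits)
  2 -> 110 (3 bits)
  12 -> 1111111111110 (13 bits)
Total length = 13 + 8 + 3 + 13 = 37 bits.

Unary([12, 7, 2, 12]) = 1111111111110111111101101111111111110 (37 bits)


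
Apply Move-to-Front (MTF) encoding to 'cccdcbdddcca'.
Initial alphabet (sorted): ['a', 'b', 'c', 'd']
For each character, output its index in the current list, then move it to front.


MTF encoding:
'c': index 2 in ['a', 'b', 'c', 'd'] -> ['c', 'a', 'b', 'd']
'c': index 0 in ['c', 'a', 'b', 'd'] -> ['c', 'a', 'b', 'd']
'c': index 0 in ['c', 'a', 'b', 'd'] -> ['c', 'a', 'b', 'd']
'd': index 3 in ['c', 'a', 'b', 'd'] -> ['d', 'c', 'a', 'b']
'c': index 1 in ['d', 'c', 'a', 'b'] -> ['c', 'd', 'a', 'b']
'b': index 3 in ['c', 'd', 'a', 'b'] -> ['b', 'c', 'd', 'a']
'd': index 2 in ['b', 'c', 'd', 'a'] -> ['d', 'b', 'c', 'a']
'd': index 0 in ['d', 'b', 'c', 'a'] -> ['d', 'b', 'c', 'a']
'd': index 0 in ['d', 'b', 'c', 'a'] -> ['d', 'b', 'c', 'a']
'c': index 2 in ['d', 'b', 'c', 'a'] -> ['c', 'd', 'b', 'a']
'c': index 0 in ['c', 'd', 'b', 'a'] -> ['c', 'd', 'b', 'a']
'a': index 3 in ['c', 'd', 'b', 'a'] -> ['a', 'c', 'd', 'b']


Output: [2, 0, 0, 3, 1, 3, 2, 0, 0, 2, 0, 3]


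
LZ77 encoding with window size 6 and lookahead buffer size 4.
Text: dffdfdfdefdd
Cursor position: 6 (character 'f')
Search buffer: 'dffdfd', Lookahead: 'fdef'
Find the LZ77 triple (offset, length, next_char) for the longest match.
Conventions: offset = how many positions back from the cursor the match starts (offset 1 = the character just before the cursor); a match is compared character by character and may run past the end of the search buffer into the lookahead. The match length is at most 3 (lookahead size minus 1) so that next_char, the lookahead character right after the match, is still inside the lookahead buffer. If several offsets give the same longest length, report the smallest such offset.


Try each offset into the search buffer:
  offset=1 (pos 5, char 'd'): match length 0
  offset=2 (pos 4, char 'f'): match length 2
  offset=3 (pos 3, char 'd'): match length 0
  offset=4 (pos 2, char 'f'): match length 2
  offset=5 (pos 1, char 'f'): match length 1
  offset=6 (pos 0, char 'd'): match length 0
Longest match has length 2, found at offsets 2, 4; take the smallest, offset 2.
next_char = character at position 6 + 2 = 8 -> 'e'

Best match: offset=2, length=2 (matching 'fd' starting at position 4)
LZ77 triple: (2, 2, 'e')


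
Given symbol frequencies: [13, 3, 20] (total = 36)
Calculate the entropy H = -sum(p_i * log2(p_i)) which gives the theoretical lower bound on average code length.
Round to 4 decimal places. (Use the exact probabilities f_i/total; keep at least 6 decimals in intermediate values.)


Per-symbol terms -p_i * log2(p_i) with p_i = f_i/36:
  p = 13/36 = 0.361111: log2(p) = -1.469485, -p*log2(p) = 0.530647
  p = 3/36 = 0.083333: log2(p) = -3.584963, -p*log2(p) = 0.298747
  p = 20/36 = 0.555556: log2(p) = -0.847997, -p*log2(p) = 0.471109
H = 0.530647 + 0.298747 + 0.471109 = 1.300503

H = 1.3005 bits/symbol


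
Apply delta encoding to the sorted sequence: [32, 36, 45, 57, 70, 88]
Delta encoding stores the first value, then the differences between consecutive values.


First value: 32
Deltas:
  36 - 32 = 4
  45 - 36 = 9
  57 - 45 = 12
  70 - 57 = 13
  88 - 70 = 18


Delta encoded: [32, 4, 9, 12, 13, 18]


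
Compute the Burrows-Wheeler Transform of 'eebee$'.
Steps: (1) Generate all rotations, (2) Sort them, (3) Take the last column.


Rotations (sorted):
  0: $eebee -> last char: e
  1: bee$ee -> last char: e
  2: e$eebe -> last char: e
  3: ebee$e -> last char: e
  4: ee$eeb -> last char: b
  5: eebee$ -> last char: $


BWT = eeeeb$


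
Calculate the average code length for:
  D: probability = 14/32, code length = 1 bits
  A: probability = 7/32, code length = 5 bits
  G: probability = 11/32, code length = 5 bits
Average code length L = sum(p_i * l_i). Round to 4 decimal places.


Weighted contributions p_i * l_i:
  D: (14/32) * 1 = 14/32
  A: (7/32) * 5 = 35/32
  G: (11/32) * 5 = 55/32
Sum = (14 + 35 + 55)/32 = 104/32

L = 104/32 = 3.2500 bits/symbol


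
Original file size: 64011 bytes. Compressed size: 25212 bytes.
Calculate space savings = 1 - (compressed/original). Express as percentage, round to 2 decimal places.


ratio = compressed/original = 25212/64011 = 0.39387
savings = 1 - ratio = 1 - 0.39387 = 0.60613
as a percentage: 0.60613 * 100 = 60.61%

Space savings = 1 - 25212/64011 = 60.61%


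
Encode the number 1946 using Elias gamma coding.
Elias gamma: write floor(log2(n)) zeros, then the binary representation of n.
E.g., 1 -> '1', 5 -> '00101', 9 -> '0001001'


num_bits = floor(log2(1946)) + 1 = 11
leading_zeros = num_bits - 1 = 10
binary(1946) = 11110011010

Elias gamma(1946) = '0000000000' + '11110011010' = 000000000011110011010 (21 bits)


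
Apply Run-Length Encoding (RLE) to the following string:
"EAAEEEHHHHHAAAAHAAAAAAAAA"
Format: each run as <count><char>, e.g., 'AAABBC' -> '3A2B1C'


Scanning runs left to right:
  i=0: run of 'E' x 1 -> '1E'
  i=1: run of 'A' x 2 -> '2A'
  i=3: run of 'E' x 3 -> '3E'
  i=6: run of 'H' x 5 -> '5H'
  i=11: run of 'A' x 4 -> '4A'
  i=15: run of 'H' x 1 -> '1H'
  i=16: run of 'A' x 9 -> '9A'

RLE = 1E2A3E5H4A1H9A


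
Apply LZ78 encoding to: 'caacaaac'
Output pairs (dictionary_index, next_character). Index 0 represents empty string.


LZ78 encoding steps:
Dictionary: {0: ''}
Step 1: w='' (idx 0), next='c' -> output (0, 'c'), add 'c' as idx 1
Step 2: w='' (idx 0), next='a' -> output (0, 'a'), add 'a' as idx 2
Step 3: w='a' (idx 2), next='c' -> output (2, 'c'), add 'ac' as idx 3
Step 4: w='a' (idx 2), next='a' -> output (2, 'a'), add 'aa' as idx 4
Step 5: w='ac' (idx 3), end of input -> output (3, '')


Encoded: [(0, 'c'), (0, 'a'), (2, 'c'), (2, 'a'), (3, '')]


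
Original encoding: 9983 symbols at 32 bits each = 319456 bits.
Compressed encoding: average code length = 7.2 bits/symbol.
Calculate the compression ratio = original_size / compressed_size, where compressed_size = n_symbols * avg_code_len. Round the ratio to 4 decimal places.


original_size = n_symbols * orig_bits = 9983 * 32 = 319456 bits
compressed_size = n_symbols * avg_code_len = 9983 * 7.2 = 71877.6 bits
ratio = original_size / compressed_size = 319456 / 71877.6 = 4.4444

Compression ratio = 4.4444


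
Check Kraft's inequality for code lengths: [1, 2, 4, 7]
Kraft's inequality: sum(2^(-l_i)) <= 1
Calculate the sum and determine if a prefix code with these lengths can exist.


Sum = 2^(-1) + 2^(-2) + 2^(-4) + 2^(-7)
    = 0.5 + 0.25 + 0.0625 + 0.0078125
    = 105/128 = 0.8203125
Since 0.8203125 <= 1, Kraft's inequality IS satisfied.
A prefix code with these lengths CAN exist.

Kraft sum = 0.8203125. Satisfied.


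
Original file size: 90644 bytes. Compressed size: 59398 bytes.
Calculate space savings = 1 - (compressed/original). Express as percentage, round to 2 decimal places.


ratio = compressed/original = 59398/90644 = 0.655289
savings = 1 - ratio = 1 - 0.655289 = 0.344711
as a percentage: 0.344711 * 100 = 34.47%

Space savings = 1 - 59398/90644 = 34.47%


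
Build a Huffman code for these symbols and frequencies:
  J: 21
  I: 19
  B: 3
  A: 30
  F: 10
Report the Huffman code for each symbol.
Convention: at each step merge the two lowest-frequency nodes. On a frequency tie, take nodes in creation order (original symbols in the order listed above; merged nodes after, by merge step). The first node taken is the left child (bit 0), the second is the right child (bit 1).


Huffman tree construction:
Step 1: Merge B(3) + F(10) = 13
Step 2: Merge (B+F)(13) + I(19) = 32
Step 3: Merge J(21) + A(30) = 51
Step 4: Merge ((B+F)+I)(32) + (J+A)(51) = 83
Read each symbol's code off the tree from the root (left child = 0, right child = 1).

Codes:
  J: 10 (length 2)
  I: 01 (length 2)
  B: 000 (length 3)
  A: 11 (length 2)
  F: 001 (length 3)
Average code length: 179/83 = 2.1566 bits/symbol


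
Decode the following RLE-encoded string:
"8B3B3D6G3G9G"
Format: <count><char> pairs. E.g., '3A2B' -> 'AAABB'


Expanding each <count><char> pair:
  8B -> 'BBBBBBBB'
  3B -> 'BBB'
  3D -> 'DDD'
  6G -> 'GGGGGG'
  3G -> 'GGG'
  9G -> 'GGGGGGGGG'

Decoded = BBBBBBBBBBBDDDGGGGGGGGGGGGGGGGGG


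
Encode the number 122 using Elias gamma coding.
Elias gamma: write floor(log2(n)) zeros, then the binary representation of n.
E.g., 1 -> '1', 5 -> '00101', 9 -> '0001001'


num_bits = floor(log2(122)) + 1 = 7
leading_zeros = num_bits - 1 = 6
binary(122) = 1111010

Elias gamma(122) = '000000' + '1111010' = 0000001111010 (13 bits)


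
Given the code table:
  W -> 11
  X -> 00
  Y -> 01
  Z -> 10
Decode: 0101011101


Decoding:
01 -> Y
01 -> Y
01 -> Y
11 -> W
01 -> Y


Result: YYYWY


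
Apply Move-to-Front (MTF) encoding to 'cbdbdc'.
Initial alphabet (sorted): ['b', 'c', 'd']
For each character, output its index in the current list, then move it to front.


MTF encoding:
'c': index 1 in ['b', 'c', 'd'] -> ['c', 'b', 'd']
'b': index 1 in ['c', 'b', 'd'] -> ['b', 'c', 'd']
'd': index 2 in ['b', 'c', 'd'] -> ['d', 'b', 'c']
'b': index 1 in ['d', 'b', 'c'] -> ['b', 'd', 'c']
'd': index 1 in ['b', 'd', 'c'] -> ['d', 'b', 'c']
'c': index 2 in ['d', 'b', 'c'] -> ['c', 'd', 'b']


Output: [1, 1, 2, 1, 1, 2]


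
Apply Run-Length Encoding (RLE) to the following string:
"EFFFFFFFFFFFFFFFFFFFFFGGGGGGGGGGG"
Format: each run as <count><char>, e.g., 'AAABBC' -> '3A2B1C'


Scanning runs left to right:
  i=0: run of 'E' x 1 -> '1E'
  i=1: run of 'F' x 21 -> '21F'
  i=22: run of 'G' x 11 -> '11G'

RLE = 1E21F11G


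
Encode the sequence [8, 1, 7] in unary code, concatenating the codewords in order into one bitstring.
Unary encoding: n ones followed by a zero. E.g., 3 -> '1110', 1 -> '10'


Encode each number as n ones followed by a terminating 0:
  8 -> 111111110 (9 bits)
  1 -> 10 (2 bits)
  7 -> 11111110 (8 bits)
Total length = 9 + 2 + 8 = 19 bits.

Unary([8, 1, 7]) = 1111111101011111110 (19 bits)


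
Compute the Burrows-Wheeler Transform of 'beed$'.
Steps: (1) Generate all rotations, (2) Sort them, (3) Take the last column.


Rotations (sorted):
  0: $beed -> last char: d
  1: beed$ -> last char: $
  2: d$bee -> last char: e
  3: ed$be -> last char: e
  4: eed$b -> last char: b


BWT = d$eeb


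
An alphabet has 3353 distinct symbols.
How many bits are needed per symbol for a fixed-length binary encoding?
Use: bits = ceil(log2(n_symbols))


log2(3353) = 11.7112
Bracket: 2^11 = 2048 < 3353 <= 2^12 = 4096
So ceil(log2(3353)) = 12

bits = ceil(log2(3353)) = ceil(11.7112) = 12 bits


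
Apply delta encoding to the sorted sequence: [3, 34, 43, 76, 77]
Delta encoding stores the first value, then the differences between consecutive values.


First value: 3
Deltas:
  34 - 3 = 31
  43 - 34 = 9
  76 - 43 = 33
  77 - 76 = 1


Delta encoded: [3, 31, 9, 33, 1]


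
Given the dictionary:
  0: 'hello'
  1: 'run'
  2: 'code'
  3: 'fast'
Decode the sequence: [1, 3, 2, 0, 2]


Look up each index in the dictionary:
  1 -> 'run'
  3 -> 'fast'
  2 -> 'code'
  0 -> 'hello'
  2 -> 'code'

Decoded: "run fast code hello code"


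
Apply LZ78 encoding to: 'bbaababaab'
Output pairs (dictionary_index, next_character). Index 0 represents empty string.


LZ78 encoding steps:
Dictionary: {0: ''}
Step 1: w='' (idx 0), next='b' -> output (0, 'b'), add 'b' as idx 1
Step 2: w='b' (idx 1), next='a' -> output (1, 'a'), add 'ba' as idx 2
Step 3: w='' (idx 0), next='a' -> output (0, 'a'), add 'a' as idx 3
Step 4: w='ba' (idx 2), next='b' -> output (2, 'b'), add 'bab' as idx 4
Step 5: w='a' (idx 3), next='a' -> output (3, 'a'), add 'aa' as idx 5
Step 6: w='b' (idx 1), end of input -> output (1, '')


Encoded: [(0, 'b'), (1, 'a'), (0, 'a'), (2, 'b'), (3, 'a'), (1, '')]


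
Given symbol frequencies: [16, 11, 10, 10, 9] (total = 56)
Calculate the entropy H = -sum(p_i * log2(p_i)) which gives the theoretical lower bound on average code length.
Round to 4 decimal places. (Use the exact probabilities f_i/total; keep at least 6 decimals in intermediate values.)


Per-symbol terms -p_i * log2(p_i) with p_i = f_i/56:
  p = 16/56 = 0.285714: log2(p) = -1.807355, -p*log2(p) = 0.516387
  p = 11/56 = 0.196429: log2(p) = -2.347923, -p*log2(p) = 0.461199
  p = 10/56 = 0.178571: log2(p) = -2.485427, -p*log2(p) = 0.443826
  p = 10/56 = 0.178571: log2(p) = -2.485427, -p*log2(p) = 0.443826
  p = 9/56 = 0.160714: log2(p) = -2.637430, -p*log2(p) = 0.423873
H = 0.516387 + 0.461199 + 0.443826 + 0.443826 + 0.423873 = 2.289111

H = 2.2891 bits/symbol


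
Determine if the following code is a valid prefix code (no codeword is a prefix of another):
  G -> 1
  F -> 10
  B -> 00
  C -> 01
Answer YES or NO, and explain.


Checking each pair (does one codeword prefix another?):
  G='1' vs F='10': prefix -- VIOLATION

NO -- this is NOT a valid prefix code. G (1) is a prefix of F (10).


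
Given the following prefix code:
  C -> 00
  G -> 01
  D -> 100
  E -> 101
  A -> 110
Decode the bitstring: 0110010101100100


Decoding step by step:
Bits 01 -> G
Bits 100 -> D
Bits 101 -> E
Bits 01 -> G
Bits 100 -> D
Bits 100 -> D


Decoded message: GDEGDD


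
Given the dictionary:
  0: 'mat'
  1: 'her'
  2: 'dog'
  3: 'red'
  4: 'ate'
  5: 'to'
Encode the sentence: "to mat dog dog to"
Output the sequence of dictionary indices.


Look up each word in the dictionary:
  'to' -> 5
  'mat' -> 0
  'dog' -> 2
  'dog' -> 2
  'to' -> 5

Encoded: [5, 0, 2, 2, 5]


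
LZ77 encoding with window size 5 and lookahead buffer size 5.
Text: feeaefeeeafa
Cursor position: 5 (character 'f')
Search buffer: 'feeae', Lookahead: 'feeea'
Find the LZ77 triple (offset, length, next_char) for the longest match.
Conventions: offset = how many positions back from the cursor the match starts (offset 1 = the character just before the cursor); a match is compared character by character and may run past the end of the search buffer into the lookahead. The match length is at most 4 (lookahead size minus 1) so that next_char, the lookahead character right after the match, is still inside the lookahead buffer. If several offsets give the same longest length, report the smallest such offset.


Try each offset into the search buffer:
  offset=1 (pos 4, char 'e'): match length 0
  offset=2 (pos 3, char 'a'): match length 0
  offset=3 (pos 2, char 'e'): match length 0
  offset=4 (pos 1, char 'e'): match length 0
  offset=5 (pos 0, char 'f'): match length 3
Longest match has length 3 at offset 5.
next_char = character at position 5 + 3 = 8 -> 'e'

Best match: offset=5, length=3 (matching 'fee' starting at position 0)
LZ77 triple: (5, 3, 'e')


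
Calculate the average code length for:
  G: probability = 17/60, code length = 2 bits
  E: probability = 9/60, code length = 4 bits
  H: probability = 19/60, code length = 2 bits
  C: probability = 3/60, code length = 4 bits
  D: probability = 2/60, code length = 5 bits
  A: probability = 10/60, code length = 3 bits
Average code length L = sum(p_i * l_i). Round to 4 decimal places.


Weighted contributions p_i * l_i:
  G: (17/60) * 2 = 34/60
  E: (9/60) * 4 = 36/60
  H: (19/60) * 2 = 38/60
  C: (3/60) * 4 = 12/60
  D: (2/60) * 5 = 10/60
  A: (10/60) * 3 = 30/60
Sum = (34 + 36 + 38 + 12 + 10 + 30)/60 = 160/60

L = 160/60 = 2.6667 bits/symbol


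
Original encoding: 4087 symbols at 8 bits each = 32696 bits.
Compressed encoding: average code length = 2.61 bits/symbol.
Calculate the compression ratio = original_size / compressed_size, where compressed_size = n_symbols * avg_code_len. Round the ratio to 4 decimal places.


original_size = n_symbols * orig_bits = 4087 * 8 = 32696 bits
compressed_size = n_symbols * avg_code_len = 4087 * 2.61 = 10667.07 bits
ratio = original_size / compressed_size = 32696 / 10667.07 = 3.0651

Compression ratio = 3.0651


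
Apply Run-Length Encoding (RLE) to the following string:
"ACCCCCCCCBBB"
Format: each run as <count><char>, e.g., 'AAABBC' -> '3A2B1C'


Scanning runs left to right:
  i=0: run of 'A' x 1 -> '1A'
  i=1: run of 'C' x 8 -> '8C'
  i=9: run of 'B' x 3 -> '3B'

RLE = 1A8C3B


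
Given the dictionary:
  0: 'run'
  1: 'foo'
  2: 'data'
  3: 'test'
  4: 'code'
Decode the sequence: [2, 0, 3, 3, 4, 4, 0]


Look up each index in the dictionary:
  2 -> 'data'
  0 -> 'run'
  3 -> 'test'
  3 -> 'test'
  4 -> 'code'
  4 -> 'code'
  0 -> 'run'

Decoded: "data run test test code code run"


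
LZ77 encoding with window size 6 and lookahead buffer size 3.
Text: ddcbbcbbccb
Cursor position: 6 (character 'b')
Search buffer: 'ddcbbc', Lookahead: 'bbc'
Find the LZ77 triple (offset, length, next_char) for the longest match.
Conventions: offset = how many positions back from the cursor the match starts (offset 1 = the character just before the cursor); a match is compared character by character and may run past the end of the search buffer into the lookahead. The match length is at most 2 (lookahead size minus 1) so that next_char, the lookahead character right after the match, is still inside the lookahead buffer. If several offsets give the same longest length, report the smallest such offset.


Try each offset into the search buffer:
  offset=1 (pos 5, char 'c'): match length 0
  offset=2 (pos 4, char 'b'): match length 1
  offset=3 (pos 3, char 'b'): match length 2
  offset=4 (pos 2, char 'c'): match length 0
  offset=5 (pos 1, char 'd'): match length 0
  offset=6 (pos 0, char 'd'): match length 0
Longest match has length 2 at offset 3.
next_char = character at position 6 + 2 = 8 -> 'c'

Best match: offset=3, length=2 (matching 'bb' starting at position 3)
LZ77 triple: (3, 2, 'c')


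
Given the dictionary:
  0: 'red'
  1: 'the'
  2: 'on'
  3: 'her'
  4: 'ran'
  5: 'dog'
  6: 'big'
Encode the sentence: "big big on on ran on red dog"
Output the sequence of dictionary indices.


Look up each word in the dictionary:
  'big' -> 6
  'big' -> 6
  'on' -> 2
  'on' -> 2
  'ran' -> 4
  'on' -> 2
  'red' -> 0
  'dog' -> 5

Encoded: [6, 6, 2, 2, 4, 2, 0, 5]


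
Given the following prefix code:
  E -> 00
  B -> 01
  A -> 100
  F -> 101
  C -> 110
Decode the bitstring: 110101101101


Decoding step by step:
Bits 110 -> C
Bits 101 -> F
Bits 101 -> F
Bits 101 -> F


Decoded message: CFFF


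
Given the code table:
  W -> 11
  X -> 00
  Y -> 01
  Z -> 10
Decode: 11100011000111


Decoding:
11 -> W
10 -> Z
00 -> X
11 -> W
00 -> X
01 -> Y
11 -> W


Result: WZXWXYW


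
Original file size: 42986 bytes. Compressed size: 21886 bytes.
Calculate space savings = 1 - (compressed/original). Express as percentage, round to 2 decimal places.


ratio = compressed/original = 21886/42986 = 0.509143
savings = 1 - ratio = 1 - 0.509143 = 0.490857
as a percentage: 0.490857 * 100 = 49.09%

Space savings = 1 - 21886/42986 = 49.09%


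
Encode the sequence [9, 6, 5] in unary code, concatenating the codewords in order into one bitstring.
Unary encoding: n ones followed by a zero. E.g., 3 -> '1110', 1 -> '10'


Encode each number as n ones followed by a terminating 0:
  9 -> 1111111110 (10 bits)
  6 -> 1111110 (7 bits)
  5 -> 111110 (6 bits)
Total length = 10 + 7 + 6 = 23 bits.

Unary([9, 6, 5]) = 11111111101111110111110 (23 bits)


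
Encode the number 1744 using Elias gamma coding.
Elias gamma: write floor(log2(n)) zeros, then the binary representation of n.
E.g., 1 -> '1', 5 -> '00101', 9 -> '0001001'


num_bits = floor(log2(1744)) + 1 = 11
leading_zeros = num_bits - 1 = 10
binary(1744) = 11011010000

Elias gamma(1744) = '0000000000' + '11011010000' = 000000000011011010000 (21 bits)


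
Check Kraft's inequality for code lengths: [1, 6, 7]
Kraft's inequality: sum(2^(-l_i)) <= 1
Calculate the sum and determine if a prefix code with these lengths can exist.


Sum = 2^(-1) + 2^(-6) + 2^(-7)
    = 0.5 + 0.015625 + 0.0078125
    = 67/128 = 0.5234375
Since 0.5234375 <= 1, Kraft's inequality IS satisfied.
A prefix code with these lengths CAN exist.

Kraft sum = 0.5234375. Satisfied.


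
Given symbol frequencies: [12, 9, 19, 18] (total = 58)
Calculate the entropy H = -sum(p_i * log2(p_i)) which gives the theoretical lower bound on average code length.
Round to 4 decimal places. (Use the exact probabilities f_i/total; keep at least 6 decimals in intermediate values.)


Per-symbol terms -p_i * log2(p_i) with p_i = f_i/58:
  p = 12/58 = 0.206897: log2(p) = -2.273018, -p*log2(p) = 0.470280
  p = 9/58 = 0.155172: log2(p) = -2.688056, -p*log2(p) = 0.417112
  p = 19/58 = 0.327586: log2(p) = -1.610053, -p*log2(p) = 0.527431
  p = 18/58 = 0.310345: log2(p) = -1.688056, -p*log2(p) = 0.523879
H = 0.470280 + 0.417112 + 0.527431 + 0.523879 = 1.938702

H = 1.9387 bits/symbol


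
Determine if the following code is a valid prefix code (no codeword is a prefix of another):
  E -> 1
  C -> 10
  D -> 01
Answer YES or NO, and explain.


Checking each pair (does one codeword prefix another?):
  E='1' vs C='10': prefix -- VIOLATION

NO -- this is NOT a valid prefix code. E (1) is a prefix of C (10).


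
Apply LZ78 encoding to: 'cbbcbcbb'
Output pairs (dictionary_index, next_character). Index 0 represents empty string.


LZ78 encoding steps:
Dictionary: {0: ''}
Step 1: w='' (idx 0), next='c' -> output (0, 'c'), add 'c' as idx 1
Step 2: w='' (idx 0), next='b' -> output (0, 'b'), add 'b' as idx 2
Step 3: w='b' (idx 2), next='c' -> output (2, 'c'), add 'bc' as idx 3
Step 4: w='bc' (idx 3), next='b' -> output (3, 'b'), add 'bcb' as idx 4
Step 5: w='b' (idx 2), end of input -> output (2, '')


Encoded: [(0, 'c'), (0, 'b'), (2, 'c'), (3, 'b'), (2, '')]


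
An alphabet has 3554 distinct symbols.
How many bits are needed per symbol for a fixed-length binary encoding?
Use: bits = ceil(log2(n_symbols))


log2(3554) = 11.7952
Bracket: 2^11 = 2048 < 3554 <= 2^12 = 4096
So ceil(log2(3554)) = 12

bits = ceil(log2(3554)) = ceil(11.7952) = 12 bits


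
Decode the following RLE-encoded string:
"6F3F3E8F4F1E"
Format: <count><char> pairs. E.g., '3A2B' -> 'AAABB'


Expanding each <count><char> pair:
  6F -> 'FFFFFF'
  3F -> 'FFF'
  3E -> 'EEE'
  8F -> 'FFFFFFFF'
  4F -> 'FFFF'
  1E -> 'E'

Decoded = FFFFFFFFFEEEFFFFFFFFFFFFE


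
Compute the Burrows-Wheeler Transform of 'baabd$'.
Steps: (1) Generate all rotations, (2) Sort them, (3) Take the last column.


Rotations (sorted):
  0: $baabd -> last char: d
  1: aabd$b -> last char: b
  2: abd$ba -> last char: a
  3: baabd$ -> last char: $
  4: bd$baa -> last char: a
  5: d$baab -> last char: b


BWT = dba$ab


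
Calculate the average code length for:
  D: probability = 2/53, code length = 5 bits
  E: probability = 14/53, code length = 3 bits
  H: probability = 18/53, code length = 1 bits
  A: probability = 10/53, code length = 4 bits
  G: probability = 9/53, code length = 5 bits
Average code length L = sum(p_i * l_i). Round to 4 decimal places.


Weighted contributions p_i * l_i:
  D: (2/53) * 5 = 10/53
  E: (14/53) * 3 = 42/53
  H: (18/53) * 1 = 18/53
  A: (10/53) * 4 = 40/53
  G: (9/53) * 5 = 45/53
Sum = (10 + 42 + 18 + 40 + 45)/53 = 155/53

L = 155/53 = 2.9245 bits/symbol


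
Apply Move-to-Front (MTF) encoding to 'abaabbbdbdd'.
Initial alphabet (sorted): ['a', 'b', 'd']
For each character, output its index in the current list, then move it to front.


MTF encoding:
'a': index 0 in ['a', 'b', 'd'] -> ['a', 'b', 'd']
'b': index 1 in ['a', 'b', 'd'] -> ['b', 'a', 'd']
'a': index 1 in ['b', 'a', 'd'] -> ['a', 'b', 'd']
'a': index 0 in ['a', 'b', 'd'] -> ['a', 'b', 'd']
'b': index 1 in ['a', 'b', 'd'] -> ['b', 'a', 'd']
'b': index 0 in ['b', 'a', 'd'] -> ['b', 'a', 'd']
'b': index 0 in ['b', 'a', 'd'] -> ['b', 'a', 'd']
'd': index 2 in ['b', 'a', 'd'] -> ['d', 'b', 'a']
'b': index 1 in ['d', 'b', 'a'] -> ['b', 'd', 'a']
'd': index 1 in ['b', 'd', 'a'] -> ['d', 'b', 'a']
'd': index 0 in ['d', 'b', 'a'] -> ['d', 'b', 'a']


Output: [0, 1, 1, 0, 1, 0, 0, 2, 1, 1, 0]


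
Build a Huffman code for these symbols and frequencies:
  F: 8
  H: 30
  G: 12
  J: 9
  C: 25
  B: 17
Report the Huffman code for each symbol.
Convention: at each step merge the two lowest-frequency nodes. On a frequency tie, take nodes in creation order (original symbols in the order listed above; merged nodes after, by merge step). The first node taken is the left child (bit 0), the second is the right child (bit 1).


Huffman tree construction:
Step 1: Merge F(8) + J(9) = 17
Step 2: Merge G(12) + B(17) = 29
Step 3: Merge (F+J)(17) + C(25) = 42
Step 4: Merge (G+B)(29) + H(30) = 59
Step 5: Merge ((F+J)+C)(42) + ((G+B)+H)(59) = 101
Read each symbol's code off the tree from the root (left child = 0, right child = 1).

Codes:
  F: 000 (length 3)
  H: 11 (length 2)
  G: 100 (length 3)
  J: 001 (length 3)
  C: 01 (length 2)
  B: 101 (length 3)
Average code length: 248/101 = 2.4554 bits/symbol


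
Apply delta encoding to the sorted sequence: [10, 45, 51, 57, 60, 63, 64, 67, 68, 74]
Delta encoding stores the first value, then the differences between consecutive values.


First value: 10
Deltas:
  45 - 10 = 35
  51 - 45 = 6
  57 - 51 = 6
  60 - 57 = 3
  63 - 60 = 3
  64 - 63 = 1
  67 - 64 = 3
  68 - 67 = 1
  74 - 68 = 6


Delta encoded: [10, 35, 6, 6, 3, 3, 1, 3, 1, 6]


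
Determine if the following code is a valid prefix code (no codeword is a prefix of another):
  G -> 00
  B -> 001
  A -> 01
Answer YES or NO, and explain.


Checking each pair (does one codeword prefix another?):
  G='00' vs B='001': prefix -- VIOLATION

NO -- this is NOT a valid prefix code. G (00) is a prefix of B (001).


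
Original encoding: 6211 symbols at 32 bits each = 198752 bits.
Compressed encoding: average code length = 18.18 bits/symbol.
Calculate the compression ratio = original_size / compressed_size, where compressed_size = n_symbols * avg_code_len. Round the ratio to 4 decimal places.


original_size = n_symbols * orig_bits = 6211 * 32 = 198752 bits
compressed_size = n_symbols * avg_code_len = 6211 * 18.18 = 112915.98 bits
ratio = original_size / compressed_size = 198752 / 112915.98 = 1.7602

Compression ratio = 1.7602


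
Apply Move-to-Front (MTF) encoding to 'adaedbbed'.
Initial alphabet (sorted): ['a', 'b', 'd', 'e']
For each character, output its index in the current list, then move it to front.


MTF encoding:
'a': index 0 in ['a', 'b', 'd', 'e'] -> ['a', 'b', 'd', 'e']
'd': index 2 in ['a', 'b', 'd', 'e'] -> ['d', 'a', 'b', 'e']
'a': index 1 in ['d', 'a', 'b', 'e'] -> ['a', 'd', 'b', 'e']
'e': index 3 in ['a', 'd', 'b', 'e'] -> ['e', 'a', 'd', 'b']
'd': index 2 in ['e', 'a', 'd', 'b'] -> ['d', 'e', 'a', 'b']
'b': index 3 in ['d', 'e', 'a', 'b'] -> ['b', 'd', 'e', 'a']
'b': index 0 in ['b', 'd', 'e', 'a'] -> ['b', 'd', 'e', 'a']
'e': index 2 in ['b', 'd', 'e', 'a'] -> ['e', 'b', 'd', 'a']
'd': index 2 in ['e', 'b', 'd', 'a'] -> ['d', 'e', 'b', 'a']


Output: [0, 2, 1, 3, 2, 3, 0, 2, 2]


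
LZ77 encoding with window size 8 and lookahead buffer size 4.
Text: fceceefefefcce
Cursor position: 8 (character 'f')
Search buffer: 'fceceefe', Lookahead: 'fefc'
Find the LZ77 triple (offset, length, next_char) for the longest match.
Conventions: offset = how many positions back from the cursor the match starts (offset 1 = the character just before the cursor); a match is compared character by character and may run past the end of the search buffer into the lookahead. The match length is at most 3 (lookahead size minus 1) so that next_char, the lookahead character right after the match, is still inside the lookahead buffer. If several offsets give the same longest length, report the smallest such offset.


Try each offset into the search buffer:
  offset=1 (pos 7, char 'e'): match length 0
  offset=2 (pos 6, char 'f'): match length 3
  offset=3 (pos 5, char 'e'): match length 0
  offset=4 (pos 4, char 'e'): match length 0
  offset=5 (pos 3, char 'c'): match length 0
  offset=6 (pos 2, char 'e'): match length 0
  offset=7 (pos 1, char 'c'): match length 0
  offset=8 (pos 0, char 'f'): match length 1
Longest match has length 3 at offset 2.
next_char = character at position 8 + 3 = 11 -> 'c'

Best match: offset=2, length=3 (matching 'fef' starting at position 6)
LZ77 triple: (2, 3, 'c')


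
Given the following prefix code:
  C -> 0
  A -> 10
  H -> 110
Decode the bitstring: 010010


Decoding step by step:
Bits 0 -> C
Bits 10 -> A
Bits 0 -> C
Bits 10 -> A


Decoded message: CACA


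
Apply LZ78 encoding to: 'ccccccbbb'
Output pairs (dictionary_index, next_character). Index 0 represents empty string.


LZ78 encoding steps:
Dictionary: {0: ''}
Step 1: w='' (idx 0), next='c' -> output (0, 'c'), add 'c' as idx 1
Step 2: w='c' (idx 1), next='c' -> output (1, 'c'), add 'cc' as idx 2
Step 3: w='cc' (idx 2), next='c' -> output (2, 'c'), add 'ccc' as idx 3
Step 4: w='' (idx 0), next='b' -> output (0, 'b'), add 'b' as idx 4
Step 5: w='b' (idx 4), next='b' -> output (4, 'b'), add 'bb' as idx 5


Encoded: [(0, 'c'), (1, 'c'), (2, 'c'), (0, 'b'), (4, 'b')]


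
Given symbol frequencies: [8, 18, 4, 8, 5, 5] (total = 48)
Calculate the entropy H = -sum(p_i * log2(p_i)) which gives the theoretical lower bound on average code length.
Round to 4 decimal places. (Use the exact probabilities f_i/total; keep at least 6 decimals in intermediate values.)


Per-symbol terms -p_i * log2(p_i) with p_i = f_i/48:
  p = 8/48 = 0.166667: log2(p) = -2.584963, -p*log2(p) = 0.430827
  p = 18/48 = 0.375000: log2(p) = -1.415037, -p*log2(p) = 0.530639
  p = 4/48 = 0.083333: log2(p) = -3.584963, -p*log2(p) = 0.298747
  p = 8/48 = 0.166667: log2(p) = -2.584963, -p*log2(p) = 0.430827
  p = 5/48 = 0.104167: log2(p) = -3.263034, -p*log2(p) = 0.339899
  p = 5/48 = 0.104167: log2(p) = -3.263034, -p*log2(p) = 0.339899
H = 0.430827 + 0.530639 + 0.298747 + 0.430827 + 0.339899 + 0.339899 = 2.370838

H = 2.3708 bits/symbol


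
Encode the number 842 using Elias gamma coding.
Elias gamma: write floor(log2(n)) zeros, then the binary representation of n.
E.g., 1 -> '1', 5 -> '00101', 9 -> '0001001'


num_bits = floor(log2(842)) + 1 = 10
leading_zeros = num_bits - 1 = 9
binary(842) = 1101001010

Elias gamma(842) = '000000000' + '1101001010' = 0000000001101001010 (19 bits)


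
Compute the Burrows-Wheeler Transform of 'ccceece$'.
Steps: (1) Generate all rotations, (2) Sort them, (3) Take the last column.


Rotations (sorted):
  0: $ccceece -> last char: e
  1: ccceece$ -> last char: $
  2: cceece$c -> last char: c
  3: ce$cccee -> last char: e
  4: ceece$cc -> last char: c
  5: e$ccceec -> last char: c
  6: ece$ccce -> last char: e
  7: eece$ccc -> last char: c


BWT = e$ceccec


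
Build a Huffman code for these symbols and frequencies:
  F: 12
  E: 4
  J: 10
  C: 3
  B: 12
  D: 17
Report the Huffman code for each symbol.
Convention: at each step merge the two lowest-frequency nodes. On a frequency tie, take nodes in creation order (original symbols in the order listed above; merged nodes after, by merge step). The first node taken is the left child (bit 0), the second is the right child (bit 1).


Huffman tree construction:
Step 1: Merge C(3) + E(4) = 7
Step 2: Merge (C+E)(7) + J(10) = 17
Step 3: Merge F(12) + B(12) = 24
Step 4: Merge D(17) + ((C+E)+J)(17) = 34
Step 5: Merge (F+B)(24) + (D+((C+E)+J))(34) = 58
Read each symbol's code off the tree from the root (left child = 0, right child = 1).

Codes:
  F: 00 (length 2)
  E: 1101 (length 4)
  J: 111 (length 3)
  C: 1100 (length 4)
  B: 01 (length 2)
  D: 10 (length 2)
Average code length: 140/58 = 2.4138 bits/symbol


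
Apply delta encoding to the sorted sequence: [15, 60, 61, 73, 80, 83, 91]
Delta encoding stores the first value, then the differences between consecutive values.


First value: 15
Deltas:
  60 - 15 = 45
  61 - 60 = 1
  73 - 61 = 12
  80 - 73 = 7
  83 - 80 = 3
  91 - 83 = 8


Delta encoded: [15, 45, 1, 12, 7, 3, 8]


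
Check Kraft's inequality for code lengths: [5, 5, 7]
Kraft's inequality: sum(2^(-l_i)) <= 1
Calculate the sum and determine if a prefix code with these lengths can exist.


Sum = 2^(-5) + 2^(-5) + 2^(-7)
    = 0.03125 + 0.03125 + 0.0078125
    = 9/128 = 0.0703125
Since 0.0703125 <= 1, Kraft's inequality IS satisfied.
A prefix code with these lengths CAN exist.

Kraft sum = 0.0703125. Satisfied.


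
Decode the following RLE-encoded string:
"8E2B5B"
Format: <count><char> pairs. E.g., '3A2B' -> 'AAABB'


Expanding each <count><char> pair:
  8E -> 'EEEEEEEE'
  2B -> 'BB'
  5B -> 'BBBBB'

Decoded = EEEEEEEEBBBBBBB


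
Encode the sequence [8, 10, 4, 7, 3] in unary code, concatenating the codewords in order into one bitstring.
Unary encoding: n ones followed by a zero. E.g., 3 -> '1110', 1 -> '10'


Encode each number as n ones followed by a terminating 0:
  8 -> 111111110 (9 bits)
  10 -> 11111111110 (11 bits)
  4 -> 11110 (5 bits)
  7 -> 11111110 (8 bits)
  3 -> 1110 (4 bits)
Total length = 9 + 11 + 5 + 8 + 4 = 37 bits.

Unary([8, 10, 4, 7, 3]) = 1111111101111111111011110111111101110 (37 bits)


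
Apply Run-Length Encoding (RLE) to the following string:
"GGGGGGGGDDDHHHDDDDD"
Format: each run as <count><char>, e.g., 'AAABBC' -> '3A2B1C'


Scanning runs left to right:
  i=0: run of 'G' x 8 -> '8G'
  i=8: run of 'D' x 3 -> '3D'
  i=11: run of 'H' x 3 -> '3H'
  i=14: run of 'D' x 5 -> '5D'

RLE = 8G3D3H5D


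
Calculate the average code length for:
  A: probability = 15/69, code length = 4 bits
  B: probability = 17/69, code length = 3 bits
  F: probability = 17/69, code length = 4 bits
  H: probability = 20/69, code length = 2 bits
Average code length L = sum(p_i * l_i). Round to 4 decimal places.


Weighted contributions p_i * l_i:
  A: (15/69) * 4 = 60/69
  B: (17/69) * 3 = 51/69
  F: (17/69) * 4 = 68/69
  H: (20/69) * 2 = 40/69
Sum = (60 + 51 + 68 + 40)/69 = 219/69

L = 219/69 = 3.1739 bits/symbol


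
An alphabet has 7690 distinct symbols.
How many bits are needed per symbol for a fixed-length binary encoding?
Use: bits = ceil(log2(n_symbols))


log2(7690) = 12.9088
Bracket: 2^12 = 4096 < 7690 <= 2^13 = 8192
So ceil(log2(7690)) = 13

bits = ceil(log2(7690)) = ceil(12.9088) = 13 bits


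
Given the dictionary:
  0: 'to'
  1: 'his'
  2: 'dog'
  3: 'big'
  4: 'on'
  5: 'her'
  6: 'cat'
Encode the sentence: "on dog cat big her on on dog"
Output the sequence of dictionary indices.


Look up each word in the dictionary:
  'on' -> 4
  'dog' -> 2
  'cat' -> 6
  'big' -> 3
  'her' -> 5
  'on' -> 4
  'on' -> 4
  'dog' -> 2

Encoded: [4, 2, 6, 3, 5, 4, 4, 2]


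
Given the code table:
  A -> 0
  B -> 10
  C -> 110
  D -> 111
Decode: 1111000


Decoding:
111 -> D
10 -> B
0 -> A
0 -> A


Result: DBAA


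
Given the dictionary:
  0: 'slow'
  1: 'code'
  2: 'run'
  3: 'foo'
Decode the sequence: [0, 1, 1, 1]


Look up each index in the dictionary:
  0 -> 'slow'
  1 -> 'code'
  1 -> 'code'
  1 -> 'code'

Decoded: "slow code code code"


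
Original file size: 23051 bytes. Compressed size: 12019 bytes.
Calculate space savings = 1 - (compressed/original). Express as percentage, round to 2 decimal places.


ratio = compressed/original = 12019/23051 = 0.521409
savings = 1 - ratio = 1 - 0.521409 = 0.478591
as a percentage: 0.478591 * 100 = 47.86%

Space savings = 1 - 12019/23051 = 47.86%


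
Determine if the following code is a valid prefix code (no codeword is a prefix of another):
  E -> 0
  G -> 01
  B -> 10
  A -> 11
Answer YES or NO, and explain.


Checking each pair (does one codeword prefix another?):
  E='0' vs G='01': prefix -- VIOLATION

NO -- this is NOT a valid prefix code. E (0) is a prefix of G (01).


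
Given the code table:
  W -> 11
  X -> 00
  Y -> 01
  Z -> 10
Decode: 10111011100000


Decoding:
10 -> Z
11 -> W
10 -> Z
11 -> W
10 -> Z
00 -> X
00 -> X


Result: ZWZWZXX


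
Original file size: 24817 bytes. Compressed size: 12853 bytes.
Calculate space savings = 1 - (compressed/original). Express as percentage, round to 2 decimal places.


ratio = compressed/original = 12853/24817 = 0.517911
savings = 1 - ratio = 1 - 0.517911 = 0.482089
as a percentage: 0.482089 * 100 = 48.21%

Space savings = 1 - 12853/24817 = 48.21%


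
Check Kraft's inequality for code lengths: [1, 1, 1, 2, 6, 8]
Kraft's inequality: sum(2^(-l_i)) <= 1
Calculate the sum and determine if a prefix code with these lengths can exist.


Sum = 2^(-1) + 2^(-1) + 2^(-1) + 2^(-2) + 2^(-6) + 2^(-8)
    = 0.5 + 0.5 + 0.5 + 0.25 + 0.015625 + 0.00390625
    = 453/256 = 1.76953125
Since 1.76953125 > 1, Kraft's inequality is NOT satisfied.
A prefix code with these lengths CANNOT exist.

Kraft sum = 1.76953125. Not satisfied.
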